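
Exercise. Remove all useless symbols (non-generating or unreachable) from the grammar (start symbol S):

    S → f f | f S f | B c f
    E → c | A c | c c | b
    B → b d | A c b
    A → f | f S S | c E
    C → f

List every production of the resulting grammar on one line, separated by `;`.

S → f f | f S f | B c f; E → c | A c | c c | b; B → b d | A c b; A → f | f S S | c E

Generating nonterminals: {A, B, C, E, S}.
Reachable from S after that: {A, B, E, S}.
Removed useless symbols: {C} and every production mentioning them.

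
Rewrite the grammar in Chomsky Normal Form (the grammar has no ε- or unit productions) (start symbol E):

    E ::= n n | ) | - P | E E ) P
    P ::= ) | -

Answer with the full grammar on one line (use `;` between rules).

Introduce a nonterminal for each terminal appearing in a rule of length ≥ 2: X1 → n, X2 → -, X3 → ).
Binarize each right-hand side of length ≥ 3 by chaining fresh nonterminals (Y1, Y2, …): affected rules were E → E E X3 P.

E ::= X1 X1 | ) | X2 P | E Y1; P ::= ) | -; X1 ::= n; X2 ::= -; X3 ::= ); Y1 ::= E Y2; Y2 ::= X3 P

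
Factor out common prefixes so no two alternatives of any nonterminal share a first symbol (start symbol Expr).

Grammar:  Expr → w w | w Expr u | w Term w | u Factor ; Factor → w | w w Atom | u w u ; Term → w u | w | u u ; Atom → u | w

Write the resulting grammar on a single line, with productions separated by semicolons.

Expr → u Factor | w Expr1; Factor → u w u | w Factor1; Term → u u | w Term1; Atom → u | w; Expr1 → w | Expr u | Term w; Factor1 → ε | w Atom; Term1 → u | ε

Expr has alternatives sharing prefix 'w': factor to Expr → w Expr1 with Expr1 → w | Expr u | Term w.
Factor has alternatives sharing prefix 'w': factor to Factor → w Factor1 with Factor1 → ε | w Atom.
Term has alternatives sharing prefix 'w': factor to Term → w Term1 with Term1 → u | ε.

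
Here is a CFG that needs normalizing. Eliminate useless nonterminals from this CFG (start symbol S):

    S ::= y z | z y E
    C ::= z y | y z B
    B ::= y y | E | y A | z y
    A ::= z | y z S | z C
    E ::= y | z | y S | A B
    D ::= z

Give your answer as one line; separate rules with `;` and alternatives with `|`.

S ::= y z | z y E; C ::= z y | y z B; B ::= y y | E | y A | z y; A ::= z | y z S | z C; E ::= y | z | y S | A B

Generating nonterminals: {A, B, C, D, E, S}.
Reachable from S after that: {A, B, C, E, S}.
Removed useless symbols: {D} and every production mentioning them.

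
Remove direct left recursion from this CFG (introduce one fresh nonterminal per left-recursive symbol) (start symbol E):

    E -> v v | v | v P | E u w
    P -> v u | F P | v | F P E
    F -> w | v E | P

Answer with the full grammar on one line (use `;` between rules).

Directly left-recursive nonterminal: E.
For E: α = {u w}, β = {v v, v, v P}. Rewrite as E → β E' and E' → α E' | ε.

E -> v v E' | v E' | v P E'; P -> v u | F P | v | F P E; F -> w | v E | P; E' -> u w E' | ε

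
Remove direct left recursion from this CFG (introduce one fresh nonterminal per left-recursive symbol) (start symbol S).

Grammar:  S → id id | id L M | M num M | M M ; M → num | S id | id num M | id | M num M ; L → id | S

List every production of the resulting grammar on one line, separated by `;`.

Left recursion appears on M.
For M: α = {num M}, β = {num, S id, id num M, id}. Rewrite as M → β M' and M' → α M' | ε.

S → id id | id L M | M num M | M M; M → num M' | S id M' | id num M M' | id M'; L → id | S; M' → num M M' | ε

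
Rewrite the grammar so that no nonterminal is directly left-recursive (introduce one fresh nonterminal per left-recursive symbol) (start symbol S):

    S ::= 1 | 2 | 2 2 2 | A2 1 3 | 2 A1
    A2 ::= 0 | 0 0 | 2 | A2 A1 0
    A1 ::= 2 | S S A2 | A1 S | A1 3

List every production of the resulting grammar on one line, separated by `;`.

S ::= 1 | 2 | 2 2 2 | A2 1 3 | 2 A1; A2 ::= 0 A2' | 0 0 A2' | 2 A2'; A1 ::= 2 A1' | S S A2 A1'; A2' ::= A1 0 A2' | ε; A1' ::= S A1' | 3 A1' | ε

Directly left-recursive nonterminals: A2, A1.
For A2: α = {A1 0}, β = {0, 0 0, 2}. Rewrite as A2 → β A2' and A2' → α A2' | ε.
For A1: α = {S, 3}, β = {2, S S A2}. Rewrite as A1 → β A1' and A1' → α A1' | ε.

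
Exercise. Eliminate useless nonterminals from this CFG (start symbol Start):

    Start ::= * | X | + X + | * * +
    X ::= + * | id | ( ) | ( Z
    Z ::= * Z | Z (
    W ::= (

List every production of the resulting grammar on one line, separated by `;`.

Start ::= * | X | + X + | * * +; X ::= + * | id | ( )

Generating nonterminals: {Start, W, X}.
Reachable from Start after that: {Start, X}.
Removed useless symbols: {W, Z} and every production mentioning them.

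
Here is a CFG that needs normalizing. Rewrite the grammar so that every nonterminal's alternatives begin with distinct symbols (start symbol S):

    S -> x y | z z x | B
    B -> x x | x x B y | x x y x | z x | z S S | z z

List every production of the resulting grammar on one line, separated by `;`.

B has alternatives sharing prefix 'x x': factor to B → x x B' with B' → ε | B y | y x.
B has alternatives sharing prefix 'z': factor to B → z B'' with B'' → x | S S | z.

S -> x y | z z x | B; B -> x x B' | z B''; B' -> ε | B y | y x; B'' -> x | S S | z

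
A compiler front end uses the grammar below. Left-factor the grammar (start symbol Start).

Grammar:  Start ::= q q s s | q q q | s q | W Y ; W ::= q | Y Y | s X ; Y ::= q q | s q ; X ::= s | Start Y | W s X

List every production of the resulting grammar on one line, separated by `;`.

Start has alternatives sharing prefix 'q q': factor to Start → q q Start1 with Start1 → s s | q.

Start ::= s q | W Y | q q Start1; W ::= q | Y Y | s X; Y ::= q q | s q; X ::= s | Start Y | W s X; Start1 ::= s s | q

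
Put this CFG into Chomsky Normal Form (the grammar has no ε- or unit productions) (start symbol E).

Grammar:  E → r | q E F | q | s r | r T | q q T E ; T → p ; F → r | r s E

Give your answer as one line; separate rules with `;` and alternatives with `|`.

Introduce a nonterminal for each terminal appearing in a rule of length ≥ 2: X1 → q, X2 → s, X3 → r.
Binarize each right-hand side of length ≥ 3 by chaining fresh nonterminals (Y1, Y2, …): affected rules were E → X1 E F; E → X1 X1 T E; F → X3 X2 E.

E → r | X1 Y1 | q | X2 X3 | X3 T | X1 Y2; T → p; F → r | X3 Y4; X1 → q; X2 → s; X3 → r; Y1 → E F; Y2 → X1 Y3; Y3 → T E; Y4 → X2 E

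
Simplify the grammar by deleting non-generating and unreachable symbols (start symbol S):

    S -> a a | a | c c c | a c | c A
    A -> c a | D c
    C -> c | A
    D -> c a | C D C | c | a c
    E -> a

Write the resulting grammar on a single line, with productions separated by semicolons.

S -> a a | a | c c c | a c | c A; A -> c a | D c; C -> c | A; D -> c a | C D C | c | a c

Generating nonterminals: {A, C, D, E, S}.
Reachable from S after that: {A, C, D, S}.
Removed useless symbols: {E} and every production mentioning them.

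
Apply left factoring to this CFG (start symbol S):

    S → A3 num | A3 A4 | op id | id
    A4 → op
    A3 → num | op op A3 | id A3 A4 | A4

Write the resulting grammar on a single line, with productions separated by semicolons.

S → op id | id | A3 S'; A4 → op; A3 → num | op op A3 | id A3 A4 | A4; S' → num | A4

S has alternatives sharing prefix 'A3': factor to S → A3 S' with S' → num | A4.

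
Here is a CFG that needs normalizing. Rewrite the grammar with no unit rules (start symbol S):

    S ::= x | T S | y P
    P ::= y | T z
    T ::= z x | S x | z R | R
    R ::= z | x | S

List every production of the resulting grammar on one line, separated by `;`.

Unit pairs: R ⇒* {S}; T ⇒* {R, S}.
Replace each nonterminal's rules with the union of the non-unit rules of every nonterminal it unit-derives.

S ::= x | T S | y P; P ::= y | T z; T ::= x | T S | y P | z | z x | S x | z R; R ::= x | T S | y P | z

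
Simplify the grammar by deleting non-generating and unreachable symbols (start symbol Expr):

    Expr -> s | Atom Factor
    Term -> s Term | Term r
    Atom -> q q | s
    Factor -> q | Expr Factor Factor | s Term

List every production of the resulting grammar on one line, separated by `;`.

Generating nonterminals: {Atom, Expr, Factor}.
Reachable from Expr after that: {Atom, Expr, Factor}.
Removed useless symbols: {Term} and every production mentioning them.

Expr -> s | Atom Factor; Atom -> q q | s; Factor -> q | Expr Factor Factor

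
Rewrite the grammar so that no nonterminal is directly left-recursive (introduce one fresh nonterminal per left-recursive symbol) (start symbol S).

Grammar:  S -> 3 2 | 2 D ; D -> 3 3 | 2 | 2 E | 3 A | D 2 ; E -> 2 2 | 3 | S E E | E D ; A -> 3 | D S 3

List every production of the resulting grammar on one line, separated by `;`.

S -> 3 2 | 2 D; D -> 3 3 D' | 2 D' | 2 E D' | 3 A D'; E -> 2 2 E' | 3 E' | S E E E'; A -> 3 | D S 3; D' -> 2 D' | ε; E' -> D E' | ε

Left recursion appears on D, E.
For D: α = {2}, β = {3 3, 2, 2 E, 3 A}. Rewrite as D → β D' and D' → α D' | ε.
For E: α = {D}, β = {2 2, 3, S E E}. Rewrite as E → β E' and E' → α E' | ε.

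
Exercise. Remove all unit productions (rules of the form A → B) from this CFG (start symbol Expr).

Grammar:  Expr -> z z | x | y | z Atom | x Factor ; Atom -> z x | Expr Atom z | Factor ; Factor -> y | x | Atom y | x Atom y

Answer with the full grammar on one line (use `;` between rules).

Expr -> z z | x | y | z Atom | x Factor; Atom -> z x | Expr Atom z | y | x | Atom y | x Atom y; Factor -> y | x | Atom y | x Atom y

Unit pairs: Atom ⇒* {Factor}.
For every A with A ⇒* B via unit rules, add B's non-unit alternatives to A; then delete every rule of the form X → Y.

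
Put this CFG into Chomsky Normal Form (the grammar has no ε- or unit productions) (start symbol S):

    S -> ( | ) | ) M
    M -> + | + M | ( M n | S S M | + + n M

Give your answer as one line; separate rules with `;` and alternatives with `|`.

S -> ( | ) | X1 M; M -> + | X2 M | X3 Y1 | S Y2 | X2 Y3; X1 -> ); X2 -> +; X3 -> (; X4 -> n; Y1 -> M X4; Y2 -> S M; Y3 -> X2 Y4; Y4 -> X4 M

Introduce a nonterminal for each terminal appearing in a rule of length ≥ 2: X1 → ), X2 → +, X3 → (, X4 → n.
Binarize each right-hand side of length ≥ 3 by chaining fresh nonterminals (Y1, Y2, …): affected rules were M → X3 M X4; M → S S M; M → X2 X2 X4 M.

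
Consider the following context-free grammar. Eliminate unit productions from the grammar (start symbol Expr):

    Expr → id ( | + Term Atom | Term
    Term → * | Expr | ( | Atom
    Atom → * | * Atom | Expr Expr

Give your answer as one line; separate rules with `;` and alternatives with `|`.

Expr → * | ( | * Atom | Expr Expr | id ( | + Term Atom; Term → * | ( | * Atom | Expr Expr | id ( | + Term Atom; Atom → * | * Atom | Expr Expr

Unit pairs: Expr ⇒* {Atom, Term}; Term ⇒* {Atom, Expr}.
Replace each nonterminal's rules with the union of the non-unit rules of every nonterminal it unit-derives.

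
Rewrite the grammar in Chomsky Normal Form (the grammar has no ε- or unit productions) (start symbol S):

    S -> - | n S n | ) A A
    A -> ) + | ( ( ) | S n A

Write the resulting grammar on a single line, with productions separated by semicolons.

S -> - | X1 Y1 | X2 Y2; A -> X2 X3 | X4 Y3 | S Y4; X1 -> n; X2 -> ); X3 -> +; X4 -> (; Y1 -> S X1; Y2 -> A A; Y3 -> X4 X2; Y4 -> X1 A

Introduce a nonterminal for each terminal appearing in a rule of length ≥ 2: X1 → n, X2 → ), X3 → +, X4 → (.
Binarize each right-hand side of length ≥ 3 by chaining fresh nonterminals (Y1, Y2, …): affected rules were S → X1 S X1; S → X2 A A; A → X4 X4 X2; A → S X1 A.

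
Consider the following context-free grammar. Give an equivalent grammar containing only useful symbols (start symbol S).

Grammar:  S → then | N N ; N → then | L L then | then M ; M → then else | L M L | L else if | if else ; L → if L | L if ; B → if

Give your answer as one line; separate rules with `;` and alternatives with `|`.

Generating nonterminals: {B, M, N, S}.
Reachable from S after that: {M, N, S}.
Removed useless symbols: {B, L} and every production mentioning them.

S → then | N N; N → then | then M; M → then else | if else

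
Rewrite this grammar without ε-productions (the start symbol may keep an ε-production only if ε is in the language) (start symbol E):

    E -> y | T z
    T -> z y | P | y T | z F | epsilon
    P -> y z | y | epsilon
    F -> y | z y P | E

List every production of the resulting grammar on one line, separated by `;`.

E -> y | T z | z; T -> z y | P | y T | y | z F; P -> y z | y; F -> y | z y P | z y | E

Nullable set = {P, T}.
ε ∉ L(G), so no ε-production is kept.
Add the nullable-subset variants: E → T z gives T z | z. T → y T gives y T | y. F → z y P gives z y P | z y.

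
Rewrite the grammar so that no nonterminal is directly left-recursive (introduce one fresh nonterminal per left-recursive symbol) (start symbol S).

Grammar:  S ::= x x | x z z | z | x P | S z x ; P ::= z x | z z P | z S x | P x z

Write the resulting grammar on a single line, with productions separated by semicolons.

Left recursion appears on S, P.
For S: α = {z x}, β = {x x, x z z, z, x P}. Rewrite as S → β S' and S' → α S' | ε.
For P: α = {x z}, β = {z x, z z P, z S x}. Rewrite as P → β P' and P' → α P' | ε.

S ::= x x S' | x z z S' | z S' | x P S'; P ::= z x P' | z z P P' | z S x P'; S' ::= z x S' | ε; P' ::= x z P' | ε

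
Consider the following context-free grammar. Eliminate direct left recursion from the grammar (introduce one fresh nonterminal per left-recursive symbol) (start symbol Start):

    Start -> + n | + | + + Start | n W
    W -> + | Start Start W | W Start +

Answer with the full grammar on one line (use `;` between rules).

W is directly left-recursive.
For W: α = {Start +}, β = {+, Start Start W}. Rewrite as W → β W1 and W1 → α W1 | ε.

Start -> + n | + | + + Start | n W; W -> + W1 | Start Start W W1; W1 -> Start + W1 | ε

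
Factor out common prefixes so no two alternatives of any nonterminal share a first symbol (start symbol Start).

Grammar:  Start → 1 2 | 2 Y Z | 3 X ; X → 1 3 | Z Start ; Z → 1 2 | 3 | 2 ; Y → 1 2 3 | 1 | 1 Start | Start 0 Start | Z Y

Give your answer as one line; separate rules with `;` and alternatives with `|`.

Start → 1 2 | 2 Y Z | 3 X; X → 1 3 | Z Start; Z → 1 2 | 3 | 2; Y → Start 0 Start | Z Y | 1 Y1; Y1 → 2 3 | eps | Start

Y has alternatives sharing prefix '1': factor to Y → 1 Y1 with Y1 → 2 3 | ε | Start.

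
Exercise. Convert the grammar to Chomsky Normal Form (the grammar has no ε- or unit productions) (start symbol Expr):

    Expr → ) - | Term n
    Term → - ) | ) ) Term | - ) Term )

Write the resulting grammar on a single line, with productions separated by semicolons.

Introduce a nonterminal for each terminal appearing in a rule of length ≥ 2: X1 → ), X2 → -, X3 → n.
Binarize each right-hand side of length ≥ 3 by chaining fresh nonterminals (Y1, Y2, …): affected rules were Term → X1 X1 Term; Term → X2 X1 Term X1.

Expr → X1 X2 | Term X3; Term → X2 X1 | X1 Y1 | X2 Y2; X1 → ); X2 → -; X3 → n; Y1 → X1 Term; Y2 → X1 Y3; Y3 → Term X1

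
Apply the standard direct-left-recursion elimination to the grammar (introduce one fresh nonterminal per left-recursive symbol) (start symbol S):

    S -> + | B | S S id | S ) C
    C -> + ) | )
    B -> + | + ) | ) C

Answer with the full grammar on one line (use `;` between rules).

Directly left-recursive nonterminal: S.
For S: α = {S id, ) C}, β = {+, B}. Rewrite as S → β S' and S' → α S' | ε.

S -> + S' | B S'; C -> + ) | ); B -> + | + ) | ) C; S' -> S id S' | ) C S' | epsilon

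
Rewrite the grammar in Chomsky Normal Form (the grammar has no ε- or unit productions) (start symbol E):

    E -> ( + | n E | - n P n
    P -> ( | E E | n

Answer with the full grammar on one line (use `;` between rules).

Introduce a nonterminal for each terminal appearing in a rule of length ≥ 2: X1 → (, X2 → +, X3 → n, X4 → -.
Binarize each right-hand side of length ≥ 3 by chaining fresh nonterminals (Y1, Y2, …): affected rules were E → X4 X3 P X3.

E -> X1 X2 | X3 E | X4 Y1; P -> ( | E E | n; X1 -> (; X2 -> +; X3 -> n; X4 -> -; Y1 -> X3 Y2; Y2 -> P X3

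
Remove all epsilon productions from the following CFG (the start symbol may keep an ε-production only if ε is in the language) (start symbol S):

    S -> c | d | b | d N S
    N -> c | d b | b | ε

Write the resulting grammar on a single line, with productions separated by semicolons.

S -> c | d | b | d N S | d S; N -> c | d b | b

Nullable nonterminals: {N}.
ε ∉ L(G), so no ε-production is kept.
For each production, add variants omitting each subset of nullable occurrences: S → d N S gives d N S | d S.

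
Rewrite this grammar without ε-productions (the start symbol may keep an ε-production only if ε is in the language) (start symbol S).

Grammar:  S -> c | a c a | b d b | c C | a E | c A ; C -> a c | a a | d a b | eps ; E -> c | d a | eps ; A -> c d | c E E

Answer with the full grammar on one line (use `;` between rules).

S -> c | a c a | b d b | c C | a E | a | c A; C -> a c | a a | d a b; E -> c | d a; A -> c d | c E E | c E | c

Nullable nonterminals: {C, E}.
ε ∉ L(G), so no ε-production is kept.
Expand every rule over subsets of its nullable positions: S → a E gives a E | a. A → c E E gives c E E | c E | c.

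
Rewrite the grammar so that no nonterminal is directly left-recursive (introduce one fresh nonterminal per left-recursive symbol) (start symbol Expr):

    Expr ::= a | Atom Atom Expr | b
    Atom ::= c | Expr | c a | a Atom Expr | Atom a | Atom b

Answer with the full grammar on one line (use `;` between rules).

Atom is directly left-recursive.
For Atom: α = {a, b}, β = {c, Expr, c a, a Atom Expr}. Rewrite as Atom → β Atom1 and Atom1 → α Atom1 | ε.

Expr ::= a | Atom Atom Expr | b; Atom ::= c Atom1 | Expr Atom1 | c a Atom1 | a Atom Expr Atom1; Atom1 ::= a Atom1 | b Atom1 | eps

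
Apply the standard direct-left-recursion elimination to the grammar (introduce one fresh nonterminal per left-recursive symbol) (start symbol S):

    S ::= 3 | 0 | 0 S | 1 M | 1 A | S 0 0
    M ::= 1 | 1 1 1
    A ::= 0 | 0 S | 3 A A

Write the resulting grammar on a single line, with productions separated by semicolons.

Directly left-recursive nonterminal: S.
For S: α = {0 0}, β = {3, 0, 0 S, 1 M, 1 A}. Rewrite as S → β S' and S' → α S' | ε.

S ::= 3 S' | 0 S' | 0 S S' | 1 M S' | 1 A S'; M ::= 1 | 1 1 1; A ::= 0 | 0 S | 3 A A; S' ::= 0 0 S' | eps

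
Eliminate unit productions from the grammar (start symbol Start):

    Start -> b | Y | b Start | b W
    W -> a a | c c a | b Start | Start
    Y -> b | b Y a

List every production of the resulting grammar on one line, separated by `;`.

Unit pairs: Start ⇒* {Y}; W ⇒* {Start, Y}.
For every A with A ⇒* B via unit rules, add B's non-unit alternatives to A; then delete every rule of the form X → Y.

Start -> b | b Start | b W | b Y a; W -> b | b Start | b W | b Y a | a a | c c a; Y -> b | b Y a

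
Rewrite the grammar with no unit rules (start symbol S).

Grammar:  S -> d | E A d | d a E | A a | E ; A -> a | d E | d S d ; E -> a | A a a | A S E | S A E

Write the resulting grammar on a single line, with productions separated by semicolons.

Unit pairs: S ⇒* {E}.
For every A with A ⇒* B via unit rules, add B's non-unit alternatives to A; then delete every rule of the form X → Y.

S -> a | A a a | A S E | S A E | d | E A d | d a E | A a; A -> a | d E | d S d; E -> a | A a a | A S E | S A E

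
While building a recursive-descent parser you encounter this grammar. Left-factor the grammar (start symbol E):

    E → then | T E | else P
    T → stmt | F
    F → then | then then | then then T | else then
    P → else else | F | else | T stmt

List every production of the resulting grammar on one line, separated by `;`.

F has alternatives sharing prefix 'then': factor to F → then F' with F' → ε | then | then T.
P has alternatives sharing prefix 'else': factor to P → else P' with P' → else | ε.
F' has alternatives sharing prefix 'then': factor to F' → then F'' with F'' → ε | T.

E → then | T E | else P; T → stmt | F; F → else then | then F'; P → F | T stmt | else P'; F' → ε | then F''; P' → else | ε; F'' → ε | T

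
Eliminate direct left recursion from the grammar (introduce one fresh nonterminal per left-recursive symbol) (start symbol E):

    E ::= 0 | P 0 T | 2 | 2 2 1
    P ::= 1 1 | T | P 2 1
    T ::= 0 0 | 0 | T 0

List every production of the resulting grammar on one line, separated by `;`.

Left recursion appears on P, T.
For P: α = {2 1}, β = {1 1, T}. Rewrite as P → β P' and P' → α P' | ε.
For T: α = {0}, β = {0 0, 0}. Rewrite as T → β T' and T' → α T' | ε.

E ::= 0 | P 0 T | 2 | 2 2 1; P ::= 1 1 P' | T P'; T ::= 0 0 T' | 0 T'; P' ::= 2 1 P' | ε; T' ::= 0 T' | ε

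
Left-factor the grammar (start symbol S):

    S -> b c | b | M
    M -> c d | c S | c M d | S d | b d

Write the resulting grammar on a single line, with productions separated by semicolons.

S has alternatives sharing prefix 'b': factor to S → b S' with S' → c | ε.
M has alternatives sharing prefix 'c': factor to M → c M' with M' → d | S | M d.

S -> M | b S'; M -> S d | b d | c M'; S' -> c | ε; M' -> d | S | M d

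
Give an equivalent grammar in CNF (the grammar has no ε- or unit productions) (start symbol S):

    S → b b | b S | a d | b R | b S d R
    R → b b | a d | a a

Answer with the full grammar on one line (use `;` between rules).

S → X1 X1 | X1 S | X2 X3 | X1 R | X1 Y1; R → X1 X1 | X2 X3 | X2 X2; X1 → b; X2 → a; X3 → d; Y1 → S Y2; Y2 → X3 R

Introduce a nonterminal for each terminal appearing in a rule of length ≥ 2: X1 → b, X2 → a, X3 → d.
Binarize each right-hand side of length ≥ 3 by chaining fresh nonterminals (Y1, Y2, …): affected rules were S → X1 S X3 R.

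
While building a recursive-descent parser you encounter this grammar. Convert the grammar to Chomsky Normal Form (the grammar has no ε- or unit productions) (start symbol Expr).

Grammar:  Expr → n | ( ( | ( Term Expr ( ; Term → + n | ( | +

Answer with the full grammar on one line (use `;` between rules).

Expr → n | X1 X1 | X1 Y1; Term → X2 X3 | ( | +; X1 → (; X2 → +; X3 → n; Y1 → Term Y2; Y2 → Expr X1

Introduce a nonterminal for each terminal appearing in a rule of length ≥ 2: X1 → (, X2 → +, X3 → n.
Binarize each right-hand side of length ≥ 3 by chaining fresh nonterminals (Y1, Y2, …): affected rules were Expr → X1 Term Expr X1.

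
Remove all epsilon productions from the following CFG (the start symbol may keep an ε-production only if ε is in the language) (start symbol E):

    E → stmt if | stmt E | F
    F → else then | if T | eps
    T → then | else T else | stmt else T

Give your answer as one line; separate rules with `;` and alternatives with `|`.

E → stmt if | stmt E | stmt | F | ε; F → else then | if T; T → then | else T else | stmt else T

Nullable set = {E, F}.
ε ∈ L(G) since E is nullable, so keep E → ε.
Add the nullable-subset variants: E → stmt E gives stmt E | stmt.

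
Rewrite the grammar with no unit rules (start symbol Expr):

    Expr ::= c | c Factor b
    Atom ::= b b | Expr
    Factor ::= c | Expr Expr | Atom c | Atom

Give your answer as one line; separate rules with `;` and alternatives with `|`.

Unit pairs: Atom ⇒* {Expr}; Factor ⇒* {Atom, Expr}.
Replace each nonterminal's rules with the union of the non-unit rules of every nonterminal it unit-derives.

Expr ::= c | c Factor b; Atom ::= b b | c | c Factor b; Factor ::= b b | c | Expr Expr | Atom c | c Factor b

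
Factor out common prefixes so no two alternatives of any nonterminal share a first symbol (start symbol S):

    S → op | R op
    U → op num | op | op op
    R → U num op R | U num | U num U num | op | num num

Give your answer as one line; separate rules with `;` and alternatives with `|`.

S → op | R op; U → op U'; R → op | num num | U num R'; U' → num | epsilon | op; R' → op R | epsilon | U num

U has alternatives sharing prefix 'op': factor to U → op U' with U' → num | ε | op.
R has alternatives sharing prefix 'U num': factor to R → U num R' with R' → op R | ε | U num.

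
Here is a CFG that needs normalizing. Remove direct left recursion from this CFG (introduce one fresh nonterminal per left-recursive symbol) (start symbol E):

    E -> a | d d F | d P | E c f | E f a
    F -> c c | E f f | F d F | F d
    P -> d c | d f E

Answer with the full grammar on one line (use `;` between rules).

E -> a E' | d d F E' | d P E'; F -> c c F' | E f f F'; P -> d c | d f E; E' -> c f E' | f a E' | ε; F' -> d F F' | d F' | ε

Directly left-recursive nonterminals: E, F.
For E: α = {c f, f a}, β = {a, d d F, d P}. Rewrite as E → β E' and E' → α E' | ε.
For F: α = {d F, d}, β = {c c, E f f}. Rewrite as F → β F' and F' → α F' | ε.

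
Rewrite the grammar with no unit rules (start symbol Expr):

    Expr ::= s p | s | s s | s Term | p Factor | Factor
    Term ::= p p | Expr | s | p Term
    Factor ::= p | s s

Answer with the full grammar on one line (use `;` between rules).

Unit pairs: Expr ⇒* {Factor}; Term ⇒* {Expr, Factor}.
For every A with A ⇒* B via unit rules, add B's non-unit alternatives to A; then delete every rule of the form X → Y.

Expr ::= p | s s | s p | s | s Term | p Factor; Term ::= p p | s | p Term | p | s s | s p | s Term | p Factor; Factor ::= p | s s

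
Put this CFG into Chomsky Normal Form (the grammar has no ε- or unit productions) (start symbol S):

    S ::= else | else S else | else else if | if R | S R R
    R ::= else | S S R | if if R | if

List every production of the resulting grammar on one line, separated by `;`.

S ::= else | X1 Y1 | X1 Y2 | X2 R | S Y3; R ::= else | S Y4 | X2 Y5 | if; X1 ::= else; X2 ::= if; Y1 ::= S X1; Y2 ::= X1 X2; Y3 ::= R R; Y4 ::= S R; Y5 ::= X2 R

Introduce a nonterminal for each terminal appearing in a rule of length ≥ 2: X1 → else, X2 → if.
Binarize each right-hand side of length ≥ 3 by chaining fresh nonterminals (Y1, Y2, …): affected rules were S → X1 S X1; S → X1 X1 X2; S → S R R; R → S S R.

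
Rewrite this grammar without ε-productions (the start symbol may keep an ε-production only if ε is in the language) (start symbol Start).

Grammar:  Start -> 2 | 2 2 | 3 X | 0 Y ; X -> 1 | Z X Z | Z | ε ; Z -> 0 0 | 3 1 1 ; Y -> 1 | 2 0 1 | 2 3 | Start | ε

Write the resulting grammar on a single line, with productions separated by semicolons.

Start -> 2 | 2 2 | 3 X | 3 | 0 Y | 0; X -> 1 | Z X Z | Z Z | Z; Z -> 0 0 | 3 1 1; Y -> 1 | 2 0 1 | 2 3 | Start

The nullable symbols are {X, Y}.
ε ∉ L(G), so no ε-production is kept.
Expand every rule over subsets of its nullable positions: Start → 3 X gives 3 X | 3. Start → 0 Y gives 0 Y | 0. X → Z X Z gives Z X Z | Z Z.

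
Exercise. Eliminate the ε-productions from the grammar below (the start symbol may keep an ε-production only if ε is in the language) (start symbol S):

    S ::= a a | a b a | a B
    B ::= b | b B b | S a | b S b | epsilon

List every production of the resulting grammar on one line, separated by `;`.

The nullable symbols are {B}.
ε ∉ L(G), so no ε-production is kept.
For each production, add variants omitting each subset of nullable occurrences: S → a B gives a B | a. B → b B b gives b B b | b b.

S ::= a a | a b a | a B | a; B ::= b | b B b | b b | S a | b S b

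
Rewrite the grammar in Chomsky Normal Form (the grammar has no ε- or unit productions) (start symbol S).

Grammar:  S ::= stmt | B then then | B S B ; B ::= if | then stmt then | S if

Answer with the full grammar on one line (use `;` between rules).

S ::= stmt | B Y1 | B Y2; B ::= if | X1 Y3 | S X3; X1 ::= then; X2 ::= stmt; X3 ::= if; Y1 ::= X1 X1; Y2 ::= S B; Y3 ::= X2 X1

Introduce a nonterminal for each terminal appearing in a rule of length ≥ 2: X1 → then, X2 → stmt, X3 → if.
Binarize each right-hand side of length ≥ 3 by chaining fresh nonterminals (Y1, Y2, …): affected rules were S → B X1 X1; S → B S B; B → X1 X2 X1.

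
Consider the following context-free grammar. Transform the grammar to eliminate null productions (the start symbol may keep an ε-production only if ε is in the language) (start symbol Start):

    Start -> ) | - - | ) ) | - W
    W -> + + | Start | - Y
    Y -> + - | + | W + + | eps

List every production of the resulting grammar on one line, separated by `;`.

Start -> ) | - - | ) ) | - W; W -> + + | Start | - Y | -; Y -> + - | + | W + +

Nullable set = {Y}.
ε ∉ L(G), so no ε-production is kept.
For each production, add variants omitting each subset of nullable occurrences: W → - Y gives - Y | -.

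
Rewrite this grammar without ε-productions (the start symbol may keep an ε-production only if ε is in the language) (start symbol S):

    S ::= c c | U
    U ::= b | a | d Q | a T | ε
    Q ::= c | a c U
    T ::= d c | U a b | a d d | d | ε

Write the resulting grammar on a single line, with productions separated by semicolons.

Nullable set = {S, T, U}.
ε ∈ L(G) since S is nullable, so keep S → ε.
For each production, add variants omitting each subset of nullable occurrences: Q → a c U gives a c U | a c. T → U a b gives U a b | a b.

S ::= c c | U | ε; U ::= b | a | d Q | a T; Q ::= c | a c U | a c; T ::= d c | U a b | a b | a d d | d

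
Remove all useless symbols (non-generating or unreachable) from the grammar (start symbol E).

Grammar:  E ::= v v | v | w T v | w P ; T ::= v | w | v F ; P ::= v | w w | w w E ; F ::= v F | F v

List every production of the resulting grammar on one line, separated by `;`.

E ::= v v | v | w T v | w P; T ::= v | w; P ::= v | w w | w w E

Generating nonterminals: {E, P, T}.
Reachable from E after that: {E, P, T}.
Removed useless symbols: {F} and every production mentioning them.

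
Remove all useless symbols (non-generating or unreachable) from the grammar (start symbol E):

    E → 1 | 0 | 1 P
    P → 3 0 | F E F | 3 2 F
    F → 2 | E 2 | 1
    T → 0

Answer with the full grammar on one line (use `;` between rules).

E → 1 | 0 | 1 P; P → 3 0 | F E F | 3 2 F; F → 2 | E 2 | 1

Generating nonterminals: {E, F, P, T}.
Reachable from E after that: {E, F, P}.
Removed useless symbols: {T} and every production mentioning them.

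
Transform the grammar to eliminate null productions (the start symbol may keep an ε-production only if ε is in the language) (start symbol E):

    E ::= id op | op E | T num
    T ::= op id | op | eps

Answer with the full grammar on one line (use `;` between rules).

E ::= id op | op E | T num | num; T ::= op id | op

Nullable nonterminals: {T}.
ε ∉ L(G), so no ε-production is kept.
Expand every rule over subsets of its nullable positions: E → T num gives T num | num.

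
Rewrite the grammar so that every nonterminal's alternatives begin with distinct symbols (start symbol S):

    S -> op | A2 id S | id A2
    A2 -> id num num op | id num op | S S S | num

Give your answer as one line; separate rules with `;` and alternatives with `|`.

S -> op | A2 id S | id A2; A2 -> S S S | num | id num A2'; A2' -> num op | op

A2 has alternatives sharing prefix 'id num': factor to A2 → id num A2' with A2' → num op | op.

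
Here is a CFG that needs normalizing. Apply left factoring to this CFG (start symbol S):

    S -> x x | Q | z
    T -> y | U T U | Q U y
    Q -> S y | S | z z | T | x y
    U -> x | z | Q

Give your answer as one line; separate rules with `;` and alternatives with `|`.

S -> x x | Q | z; T -> y | U T U | Q U y; Q -> z z | T | x y | S Q'; U -> x | z | Q; Q' -> y | ε

Q has alternatives sharing prefix 'S': factor to Q → S Q' with Q' → y | ε.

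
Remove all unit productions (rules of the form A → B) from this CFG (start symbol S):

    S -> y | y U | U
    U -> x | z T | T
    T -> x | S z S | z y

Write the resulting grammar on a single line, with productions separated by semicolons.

Unit pairs: S ⇒* {T, U}; U ⇒* {T}.
For every A with A ⇒* B via unit rules, add B's non-unit alternatives to A; then delete every rule of the form X → Y.

S -> x | z T | y | y U | S z S | z y; U -> x | z T | S z S | z y; T -> x | S z S | z y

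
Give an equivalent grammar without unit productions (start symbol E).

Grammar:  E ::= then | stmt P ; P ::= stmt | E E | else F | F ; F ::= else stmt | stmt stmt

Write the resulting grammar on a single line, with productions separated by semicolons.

E ::= then | stmt P; P ::= else stmt | stmt stmt | stmt | E E | else F; F ::= else stmt | stmt stmt

Unit pairs: P ⇒* {F}.
Replace each nonterminal's rules with the union of the non-unit rules of every nonterminal it unit-derives.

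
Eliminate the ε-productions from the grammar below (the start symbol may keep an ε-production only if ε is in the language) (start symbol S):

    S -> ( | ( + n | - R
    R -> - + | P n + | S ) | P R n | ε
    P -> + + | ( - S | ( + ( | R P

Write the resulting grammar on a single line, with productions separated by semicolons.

Nullable nonterminals: {R}.
ε ∉ L(G), so no ε-production is kept.
For each production, add variants omitting each subset of nullable occurrences: S → - R gives - R | -. R → P R n gives P R n | P n.

S -> ( | ( + n | - R | -; R -> - + | P n + | S ) | P R n | P n; P -> + + | ( - S | ( + ( | R P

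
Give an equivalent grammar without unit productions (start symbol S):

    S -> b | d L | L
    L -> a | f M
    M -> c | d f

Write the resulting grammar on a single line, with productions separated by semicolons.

S -> a | f M | b | d L; L -> a | f M; M -> c | d f

Unit pairs: S ⇒* {L}.
For every A with A ⇒* B via unit rules, add B's non-unit alternatives to A; then delete every rule of the form X → Y.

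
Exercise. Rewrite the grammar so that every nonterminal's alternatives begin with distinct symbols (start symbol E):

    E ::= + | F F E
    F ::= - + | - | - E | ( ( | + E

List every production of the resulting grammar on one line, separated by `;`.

E ::= + | F F E; F ::= ( ( | + E | - F'; F' ::= + | ε | E

F has alternatives sharing prefix '-': factor to F → - F' with F' → + | ε | E.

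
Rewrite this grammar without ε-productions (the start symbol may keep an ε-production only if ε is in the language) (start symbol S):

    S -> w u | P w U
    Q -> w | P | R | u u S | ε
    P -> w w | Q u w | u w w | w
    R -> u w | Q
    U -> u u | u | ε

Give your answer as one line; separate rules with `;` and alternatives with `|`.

S -> w u | P w U | P w; Q -> w | P | R | u u S; P -> w w | Q u w | u w | u w w | w; R -> u w | Q; U -> u u | u

Nullable nonterminals: {Q, R, U}.
ε ∉ L(G), so no ε-production is kept.
For each production, add variants omitting each subset of nullable occurrences: S → P w U gives P w U | P w. P → Q u w gives Q u w | u w.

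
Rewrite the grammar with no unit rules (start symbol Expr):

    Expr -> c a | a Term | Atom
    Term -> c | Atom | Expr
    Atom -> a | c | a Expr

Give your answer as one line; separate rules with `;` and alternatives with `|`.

Expr -> a | c | a Expr | c a | a Term; Term -> c | a | a Expr | c a | a Term; Atom -> a | c | a Expr

Unit pairs: Expr ⇒* {Atom}; Term ⇒* {Atom, Expr}.
For each unit pair (A, B), copy every non-unit production of B to A, then drop all unit productions.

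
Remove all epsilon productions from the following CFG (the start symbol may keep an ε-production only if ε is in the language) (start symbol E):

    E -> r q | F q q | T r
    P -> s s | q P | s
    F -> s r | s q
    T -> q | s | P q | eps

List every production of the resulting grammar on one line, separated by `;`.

E -> r q | F q q | T r | r; P -> s s | q P | s; F -> s r | s q; T -> q | s | P q

Nullable nonterminals: {T}.
ε ∉ L(G), so no ε-production is kept.
For each production, add variants omitting each subset of nullable occurrences: E → T r gives T r | r.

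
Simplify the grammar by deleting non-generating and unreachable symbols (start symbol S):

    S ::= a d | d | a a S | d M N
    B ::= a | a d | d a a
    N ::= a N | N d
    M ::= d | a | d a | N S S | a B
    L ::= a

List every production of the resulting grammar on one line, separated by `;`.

S ::= a d | d | a a S

Generating nonterminals: {B, L, M, S}.
Reachable from S after that: {S}.
Removed useless symbols: {B, L, M, N} and every production mentioning them.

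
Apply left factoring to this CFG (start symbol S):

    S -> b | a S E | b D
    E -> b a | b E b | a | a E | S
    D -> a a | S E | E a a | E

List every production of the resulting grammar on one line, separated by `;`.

S has alternatives sharing prefix 'b': factor to S → b S' with S' → ε | D.
E has alternatives sharing prefix 'b': factor to E → b E' with E' → a | E b.
E has alternatives sharing prefix 'a': factor to E → a E'' with E'' → ε | E.
D has alternatives sharing prefix 'E': factor to D → E D' with D' → a a | ε.

S -> a S E | b S'; E -> S | b E' | a E''; D -> a a | S E | E D'; S' -> ε | D; E' -> a | E b; E'' -> ε | E; D' -> a a | ε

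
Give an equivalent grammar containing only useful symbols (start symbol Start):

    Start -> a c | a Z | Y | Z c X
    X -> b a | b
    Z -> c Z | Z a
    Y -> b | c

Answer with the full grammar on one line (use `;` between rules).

Generating nonterminals: {Start, X, Y}.
Reachable from Start after that: {Start, Y}.
Removed useless symbols: {X, Z} and every production mentioning them.

Start -> a c | Y; Y -> b | c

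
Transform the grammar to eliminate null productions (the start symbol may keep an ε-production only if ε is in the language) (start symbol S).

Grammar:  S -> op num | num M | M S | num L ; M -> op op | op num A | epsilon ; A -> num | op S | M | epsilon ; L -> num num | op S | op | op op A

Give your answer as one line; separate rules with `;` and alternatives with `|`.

Nullable nonterminals: {A, M}.
ε ∉ L(G), so no ε-production is kept.
For each production, add variants omitting each subset of nullable occurrences: S → num M gives num M | num. M → op num A gives op num A | op num. L → op op A gives op op A | op op.

S -> op num | num M | num | M S | num L; M -> op op | op num A | op num; A -> num | op S | M; L -> num num | op S | op | op op A | op op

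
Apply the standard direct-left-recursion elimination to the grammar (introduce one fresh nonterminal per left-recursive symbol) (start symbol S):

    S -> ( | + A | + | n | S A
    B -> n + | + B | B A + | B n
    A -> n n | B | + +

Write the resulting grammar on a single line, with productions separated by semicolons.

Directly left-recursive nonterminals: S, B.
For S: α = {A}, β = {(, + A, +, n}. Rewrite as S → β S' and S' → α S' | ε.
For B: α = {A +, n}, β = {n +, + B}. Rewrite as B → β B' and B' → α B' | ε.

S -> ( S' | + A S' | + S' | n S'; B -> n + B' | + B B'; A -> n n | B | + +; S' -> A S' | ε; B' -> A + B' | n B' | ε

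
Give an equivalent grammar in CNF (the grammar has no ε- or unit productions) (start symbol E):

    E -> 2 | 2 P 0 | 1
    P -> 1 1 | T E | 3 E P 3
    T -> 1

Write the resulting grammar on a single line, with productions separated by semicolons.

E -> 2 | X1 Y1 | 1; P -> X3 X3 | T E | X4 Y2; T -> 1; X1 -> 2; X2 -> 0; X3 -> 1; X4 -> 3; Y1 -> P X2; Y2 -> E Y3; Y3 -> P X4

Introduce a nonterminal for each terminal appearing in a rule of length ≥ 2: X1 → 2, X2 → 0, X3 → 1, X4 → 3.
Binarize each right-hand side of length ≥ 3 by chaining fresh nonterminals (Y1, Y2, …): affected rules were E → X1 P X2; P → X4 E P X4.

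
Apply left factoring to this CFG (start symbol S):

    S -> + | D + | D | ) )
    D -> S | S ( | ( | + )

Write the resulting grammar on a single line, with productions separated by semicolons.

S -> + | ) ) | D S'; D -> ( | + ) | S D'; S' -> + | ε; D' -> ε | (

S has alternatives sharing prefix 'D': factor to S → D S' with S' → + | ε.
D has alternatives sharing prefix 'S': factor to D → S D' with D' → ε | (.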